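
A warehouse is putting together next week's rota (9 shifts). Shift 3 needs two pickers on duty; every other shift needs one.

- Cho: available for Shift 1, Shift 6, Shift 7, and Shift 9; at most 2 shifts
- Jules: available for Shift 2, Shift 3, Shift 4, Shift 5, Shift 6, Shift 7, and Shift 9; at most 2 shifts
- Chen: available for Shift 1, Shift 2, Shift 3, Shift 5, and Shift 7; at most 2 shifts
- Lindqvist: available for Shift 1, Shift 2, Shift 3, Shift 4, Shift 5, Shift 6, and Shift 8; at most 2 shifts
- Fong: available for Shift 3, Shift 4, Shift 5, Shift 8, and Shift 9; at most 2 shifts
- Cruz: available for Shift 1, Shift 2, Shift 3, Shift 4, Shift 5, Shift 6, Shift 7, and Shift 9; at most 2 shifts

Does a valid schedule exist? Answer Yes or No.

Yes

One valid schedule: Shift 1→Cho, Shift 2→Jules, Shift 3→Lindqvist+Fong, Shift 4→Jules, Shift 5→Chen, Shift 6→Cho, Shift 7→Chen, Shift 8→Lindqvist, Shift 9→Fong.
Loads: Cho 2/2, Jules 2/2, Chen 2/2, Lindqvist 2/2, Fong 2/2, Cruz 0/2 — all within limits.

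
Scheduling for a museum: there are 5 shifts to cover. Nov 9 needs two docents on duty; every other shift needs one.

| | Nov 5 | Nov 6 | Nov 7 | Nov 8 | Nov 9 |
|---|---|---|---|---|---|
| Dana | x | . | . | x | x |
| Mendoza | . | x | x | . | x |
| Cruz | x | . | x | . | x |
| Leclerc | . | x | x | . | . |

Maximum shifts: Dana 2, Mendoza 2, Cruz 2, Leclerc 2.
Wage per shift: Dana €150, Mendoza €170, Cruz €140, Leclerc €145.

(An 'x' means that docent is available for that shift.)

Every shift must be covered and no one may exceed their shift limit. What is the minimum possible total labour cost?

€870

Nov 8 can only be covered by Dana, so that assignment is forced.
Picking the cheapest available docent for each shift independently would cost €865, but that ignores the shift limits.
An optimal schedule: Nov 5→Cruz, Nov 6→Leclerc, Nov 7→Leclerc, Nov 8→Dana, Nov 9→Cruz+Dana.
Total: 140 + 145 + 145 + 150 + 140 + 150 = €870.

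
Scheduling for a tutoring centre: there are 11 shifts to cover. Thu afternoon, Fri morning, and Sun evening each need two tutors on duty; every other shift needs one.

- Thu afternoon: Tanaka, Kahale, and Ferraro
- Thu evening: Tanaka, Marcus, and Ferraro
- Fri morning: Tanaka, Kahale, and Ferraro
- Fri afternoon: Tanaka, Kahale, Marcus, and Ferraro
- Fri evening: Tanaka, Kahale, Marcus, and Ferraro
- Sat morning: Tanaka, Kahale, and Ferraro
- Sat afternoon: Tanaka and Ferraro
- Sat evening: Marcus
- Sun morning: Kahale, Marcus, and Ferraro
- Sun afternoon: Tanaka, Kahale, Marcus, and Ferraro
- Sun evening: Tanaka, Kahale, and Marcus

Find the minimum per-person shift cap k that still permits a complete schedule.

4

With 4 tutors and 14 worker-slots to fill, someone must work at least ⌈14/4⌉ = 4 shifts, so k ≥ 4.
k = 4 works: Thu afternoon→Tanaka+Kahale, Thu evening→Tanaka, Fri morning→Tanaka+Kahale, Fri afternoon→Marcus, Fri evening→Ferraro, Sat morning→Kahale, Sat afternoon→Tanaka, Sat evening→Marcus, Sun morning→Marcus, Sun afternoon→Ferraro, Sun evening→Kahale+Marcus.
Loads: Tanaka 4, Kahale 4, Marcus 4, Ferraro 2 — all ≤ 4.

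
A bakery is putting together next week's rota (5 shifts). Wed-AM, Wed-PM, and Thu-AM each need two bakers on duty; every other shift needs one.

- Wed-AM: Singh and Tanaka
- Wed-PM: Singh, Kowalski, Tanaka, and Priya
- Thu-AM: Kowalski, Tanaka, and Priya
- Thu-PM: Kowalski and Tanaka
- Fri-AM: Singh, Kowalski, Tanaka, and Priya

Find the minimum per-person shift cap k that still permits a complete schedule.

With 4 bakers and 8 worker-slots to fill, someone must work at least ⌈8/4⌉ = 2 shifts, so k ≥ 2.
k = 2 works: Wed-AM→Singh+Tanaka, Wed-PM→Singh+Priya, Thu-AM→Kowalski+Tanaka, Thu-PM→Kowalski, Fri-AM→Priya.
Loads: Singh 2, Kowalski 2, Tanaka 2, Priya 2 — all ≤ 2.

2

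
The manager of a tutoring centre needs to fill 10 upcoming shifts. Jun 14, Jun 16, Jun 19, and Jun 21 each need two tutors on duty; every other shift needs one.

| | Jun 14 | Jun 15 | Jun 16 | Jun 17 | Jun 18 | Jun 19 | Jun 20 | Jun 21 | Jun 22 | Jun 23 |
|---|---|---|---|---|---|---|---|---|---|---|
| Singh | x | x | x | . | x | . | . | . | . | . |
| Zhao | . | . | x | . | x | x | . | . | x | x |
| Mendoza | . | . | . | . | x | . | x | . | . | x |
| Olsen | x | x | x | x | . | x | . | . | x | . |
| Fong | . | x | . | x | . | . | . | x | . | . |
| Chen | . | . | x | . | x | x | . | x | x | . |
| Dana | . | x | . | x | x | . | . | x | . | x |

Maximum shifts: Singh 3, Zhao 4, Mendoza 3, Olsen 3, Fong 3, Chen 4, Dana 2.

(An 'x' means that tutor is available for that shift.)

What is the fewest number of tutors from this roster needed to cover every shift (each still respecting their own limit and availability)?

14 slots to fill and no one can take more than 4, so at least ⌈14/4⌉ = 4 tutors are needed.
Shifts {Jun 14, Jun 20, Jun 21} need 5 slots, but among the tutors available for them (Singh, Mendoza, Olsen, Fong, Chen, and Dana) any 4 together supply at most 4. So 4 tutors are not enough.
Singh, Mendoza, Olsen, Fong, and Chen alone can cover everything: Jun 14→Singh+Olsen, Jun 15→Singh, Jun 16→Singh+Chen, Jun 17→Olsen, Jun 18→Mendoza, Jun 19→Olsen+Chen, Jun 20→Mendoza, Jun 21→Fong+Chen, Jun 22→Chen, Jun 23→Mendoza.

5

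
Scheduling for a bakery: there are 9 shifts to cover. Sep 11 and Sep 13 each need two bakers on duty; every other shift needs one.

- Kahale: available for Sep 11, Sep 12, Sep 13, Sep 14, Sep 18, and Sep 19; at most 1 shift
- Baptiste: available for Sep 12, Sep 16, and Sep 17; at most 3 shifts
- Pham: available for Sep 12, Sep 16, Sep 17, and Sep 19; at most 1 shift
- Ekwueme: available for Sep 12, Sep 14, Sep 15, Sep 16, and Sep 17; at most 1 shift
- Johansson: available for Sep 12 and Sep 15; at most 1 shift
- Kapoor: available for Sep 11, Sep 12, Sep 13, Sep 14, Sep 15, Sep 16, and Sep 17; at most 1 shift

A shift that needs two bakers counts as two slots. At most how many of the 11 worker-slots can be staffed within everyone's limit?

8

Total capacity across all bakers is 1+3+1+1+1+1 = 8, and 11 slots are needed, so at most 8 can be filled.
An assignment achieving 8: Sep 11→Kapoor, Sep 12→Baptiste, Sep 14→Ekwueme, Sep 15→Johansson, Sep 16→Baptiste, Sep 17→Baptiste, Sep 18→Kahale, Sep 19→Pham.
Loads: Kahale 1/1, Baptiste 3/3, Pham 1/1, Ekwueme 1/1, Johansson 1/1, Kapoor 1/1.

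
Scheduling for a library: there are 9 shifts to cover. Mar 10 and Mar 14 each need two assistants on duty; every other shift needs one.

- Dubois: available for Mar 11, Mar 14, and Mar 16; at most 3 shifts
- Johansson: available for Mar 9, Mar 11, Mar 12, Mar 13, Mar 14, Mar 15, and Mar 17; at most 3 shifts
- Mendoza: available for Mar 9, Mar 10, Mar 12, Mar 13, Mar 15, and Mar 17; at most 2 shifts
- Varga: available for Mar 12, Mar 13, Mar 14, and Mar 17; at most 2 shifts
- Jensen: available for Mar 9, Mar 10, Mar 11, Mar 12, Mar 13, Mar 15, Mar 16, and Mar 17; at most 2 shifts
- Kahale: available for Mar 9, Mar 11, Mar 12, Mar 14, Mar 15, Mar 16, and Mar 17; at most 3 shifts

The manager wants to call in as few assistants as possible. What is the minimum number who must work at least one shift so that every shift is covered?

5

11 slots to fill and no one can take more than 3, so at least ⌈11/3⌉ = 4 assistants are needed.
No set of 4 assistants can cover every shift (each such set leaves at least one shift with no one available or exceeds a cap).
Dubois, Johansson, Mendoza, Varga, and Jensen alone can cover everything: Mar 9→Johansson, Mar 10→Mendoza+Jensen, Mar 11→Dubois, Mar 12→Mendoza, Mar 13→Varga, Mar 14→Dubois+Johansson, Mar 15→Johansson, Mar 16→Dubois, Mar 17→Varga.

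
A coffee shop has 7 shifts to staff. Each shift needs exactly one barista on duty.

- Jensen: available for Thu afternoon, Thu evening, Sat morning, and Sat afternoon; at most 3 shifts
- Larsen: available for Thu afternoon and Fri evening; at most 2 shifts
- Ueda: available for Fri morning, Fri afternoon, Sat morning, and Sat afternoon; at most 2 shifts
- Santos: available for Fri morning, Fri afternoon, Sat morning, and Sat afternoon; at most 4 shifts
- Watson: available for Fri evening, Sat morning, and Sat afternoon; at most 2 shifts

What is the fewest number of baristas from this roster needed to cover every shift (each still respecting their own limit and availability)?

3

7 slots to fill and no one can take more than 4, so at least ⌈7/4⌉ = 2 baristas are needed.
Shifts {Thu evening, Fri morning, Fri evening} need 3 slots, but among the baristas available for them (Jensen, Larsen, Ueda, Santos, and Watson) any 2 together supply at most 2. So 2 baristas are not enough.
Jensen, Larsen, and Ueda alone can cover everything: Thu afternoon→Larsen, Thu evening→Jensen, Fri morning→Ueda, Fri afternoon→Ueda, Fri evening→Larsen, Sat morning→Jensen, Sat afternoon→Jensen.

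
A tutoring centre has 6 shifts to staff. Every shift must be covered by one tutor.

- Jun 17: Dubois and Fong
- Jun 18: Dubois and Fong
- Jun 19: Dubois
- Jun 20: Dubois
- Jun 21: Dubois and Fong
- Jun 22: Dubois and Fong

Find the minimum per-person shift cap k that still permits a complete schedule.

With 2 tutors and 6 worker-slots to fill, someone must work at least ⌈6/2⌉ = 3 shifts, so k ≥ 3.
k = 3 works: Jun 17→Dubois, Jun 18→Fong, Jun 19→Dubois, Jun 20→Dubois, Jun 21→Fong, Jun 22→Fong.
Loads: Dubois 3, Fong 3 — all ≤ 3.

3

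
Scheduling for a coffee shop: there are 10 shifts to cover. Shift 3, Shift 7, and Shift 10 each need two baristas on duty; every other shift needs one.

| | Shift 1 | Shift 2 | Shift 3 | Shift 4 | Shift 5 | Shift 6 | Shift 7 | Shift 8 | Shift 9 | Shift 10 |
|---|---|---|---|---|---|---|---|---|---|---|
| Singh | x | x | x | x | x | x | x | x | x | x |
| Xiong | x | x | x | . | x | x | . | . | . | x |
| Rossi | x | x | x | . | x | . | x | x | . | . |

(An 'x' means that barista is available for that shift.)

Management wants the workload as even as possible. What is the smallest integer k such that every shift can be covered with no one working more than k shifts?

With 3 baristas and 13 worker-slots to fill, someone must work at least ⌈13/3⌉ = 5 shifts, so k ≥ 5.
k = 5 works: Shift 1→Xiong, Shift 2→Xiong, Shift 3→Xiong+Rossi, Shift 4→Singh, Shift 5→Xiong, Shift 6→Singh, Shift 7→Singh+Rossi, Shift 8→Rossi, Shift 9→Singh, Shift 10→Singh+Xiong.
Loads: Singh 5, Xiong 5, Rossi 3 — all ≤ 5.

5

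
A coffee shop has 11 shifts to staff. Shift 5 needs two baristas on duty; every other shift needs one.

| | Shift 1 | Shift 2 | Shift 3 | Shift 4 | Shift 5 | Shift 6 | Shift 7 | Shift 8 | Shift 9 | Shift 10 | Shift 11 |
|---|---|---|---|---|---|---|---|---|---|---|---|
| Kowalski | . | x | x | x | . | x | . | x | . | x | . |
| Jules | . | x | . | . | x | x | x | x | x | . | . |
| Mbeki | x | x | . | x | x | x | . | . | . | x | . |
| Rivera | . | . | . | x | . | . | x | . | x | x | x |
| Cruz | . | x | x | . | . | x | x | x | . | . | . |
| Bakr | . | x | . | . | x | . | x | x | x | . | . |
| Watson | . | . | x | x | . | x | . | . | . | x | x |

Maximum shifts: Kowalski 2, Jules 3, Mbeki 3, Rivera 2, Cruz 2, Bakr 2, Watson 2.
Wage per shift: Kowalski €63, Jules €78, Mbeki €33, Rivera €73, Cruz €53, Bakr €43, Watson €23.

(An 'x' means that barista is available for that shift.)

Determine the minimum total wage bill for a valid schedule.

€536

Shift 1 can only be covered by Mbeki, so that assignment is forced.
Picking the cheapest available barista for each shift independently would cost €386, but that ignores the shift limits.
An optimal schedule: Shift 1→Mbeki, Shift 2→Kowalski, Shift 3→Watson, Shift 4→Mbeki, Shift 5→Mbeki+Bakr, Shift 6→Kowalski, Shift 7→Cruz, Shift 8→Cruz, Shift 9→Bakr, Shift 10→Rivera, Shift 11→Watson.
Total: 33 + 63 + 23 + 33 + 33 + 43 + 63 + 53 + 53 + 43 + 73 + 23 = €536.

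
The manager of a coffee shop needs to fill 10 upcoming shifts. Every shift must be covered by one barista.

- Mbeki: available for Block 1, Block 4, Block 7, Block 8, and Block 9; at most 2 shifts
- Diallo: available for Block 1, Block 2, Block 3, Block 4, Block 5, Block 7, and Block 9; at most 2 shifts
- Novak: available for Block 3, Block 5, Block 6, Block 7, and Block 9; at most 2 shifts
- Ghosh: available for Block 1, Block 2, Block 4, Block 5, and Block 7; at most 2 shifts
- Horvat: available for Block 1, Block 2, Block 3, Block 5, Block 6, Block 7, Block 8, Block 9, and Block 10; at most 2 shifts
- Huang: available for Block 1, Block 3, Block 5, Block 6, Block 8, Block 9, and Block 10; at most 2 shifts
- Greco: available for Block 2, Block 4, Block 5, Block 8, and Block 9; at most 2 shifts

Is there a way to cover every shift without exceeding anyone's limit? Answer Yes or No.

One valid schedule: Block 1→Ghosh, Block 2→Diallo, Block 3→Diallo, Block 4→Mbeki, Block 5→Ghosh, Block 6→Novak, Block 7→Novak, Block 8→Mbeki, Block 9→Horvat, Block 10→Horvat.
Loads: Mbeki 2/2, Diallo 2/2, Novak 2/2, Ghosh 2/2, Horvat 2/2, Huang 0/2, Greco 0/2 — all within limits.

Yes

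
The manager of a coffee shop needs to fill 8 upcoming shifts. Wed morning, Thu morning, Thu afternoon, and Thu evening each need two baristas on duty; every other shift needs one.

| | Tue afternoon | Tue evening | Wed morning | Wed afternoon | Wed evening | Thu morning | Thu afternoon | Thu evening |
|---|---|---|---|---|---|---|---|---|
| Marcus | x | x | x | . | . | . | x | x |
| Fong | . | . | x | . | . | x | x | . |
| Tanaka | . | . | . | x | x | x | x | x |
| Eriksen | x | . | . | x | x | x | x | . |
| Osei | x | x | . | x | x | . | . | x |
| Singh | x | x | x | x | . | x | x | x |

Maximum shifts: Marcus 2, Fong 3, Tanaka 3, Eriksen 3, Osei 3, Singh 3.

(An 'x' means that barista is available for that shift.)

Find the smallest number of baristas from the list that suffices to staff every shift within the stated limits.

12 slots to fill and no one can take more than 3, so at least ⌈12/3⌉ = 4 baristas are needed.
Fong, Tanaka, Eriksen, and Singh alone can cover everything: Tue afternoon→Eriksen, Tue evening→Singh, Wed morning→Fong+Singh, Wed afternoon→Tanaka, Wed evening→Tanaka, Thu morning→Fong+Eriksen, Thu afternoon→Fong+Eriksen, Thu evening→Tanaka+Singh.

4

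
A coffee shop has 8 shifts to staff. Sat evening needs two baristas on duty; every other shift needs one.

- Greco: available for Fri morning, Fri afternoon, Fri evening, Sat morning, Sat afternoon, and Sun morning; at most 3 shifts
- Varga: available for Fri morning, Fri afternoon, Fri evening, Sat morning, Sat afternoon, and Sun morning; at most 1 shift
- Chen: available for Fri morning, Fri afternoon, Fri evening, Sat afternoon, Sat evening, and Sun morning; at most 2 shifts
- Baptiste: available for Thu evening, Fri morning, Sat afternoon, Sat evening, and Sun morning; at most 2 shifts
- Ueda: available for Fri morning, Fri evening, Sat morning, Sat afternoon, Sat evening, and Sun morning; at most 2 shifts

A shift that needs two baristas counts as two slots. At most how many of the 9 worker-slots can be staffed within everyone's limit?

Total capacity across all baristas is 3+1+2+2+2 = 10, and 9 slots are needed, so at most 9 can be filled.
An assignment achieving 9: Thu evening→Baptiste, Fri morning→Varga, Fri afternoon→Greco, Fri evening→Greco, Sat morning→Greco, Sat afternoon→Chen, Sat evening→Chen+Baptiste, Sun morning→Ueda.
Loads: Greco 3/3, Varga 1/1, Chen 2/2, Baptiste 2/2, Ueda 1/2.

9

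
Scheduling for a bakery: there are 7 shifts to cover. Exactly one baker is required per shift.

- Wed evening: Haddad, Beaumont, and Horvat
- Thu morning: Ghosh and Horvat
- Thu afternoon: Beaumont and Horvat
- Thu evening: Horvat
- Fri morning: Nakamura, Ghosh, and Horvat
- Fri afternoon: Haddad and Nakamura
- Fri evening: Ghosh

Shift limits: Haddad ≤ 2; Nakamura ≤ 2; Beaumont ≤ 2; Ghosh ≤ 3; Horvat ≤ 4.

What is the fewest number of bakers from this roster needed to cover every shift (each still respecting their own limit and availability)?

3

7 slots to fill and no one can take more than 4, so at least ⌈7/4⌉ = 2 bakers are needed.
Shifts {Thu afternoon, Fri afternoon, Fri evening} need 3 slots, but among the bakers available for them (Haddad, Nakamura, Beaumont, Ghosh, and Horvat) any 2 together supply at most 2. So 2 bakers are not enough.
Haddad, Ghosh, and Horvat alone can cover everything: Wed evening→Haddad, Thu morning→Ghosh, Thu afternoon→Horvat, Thu evening→Horvat, Fri morning→Ghosh, Fri afternoon→Haddad, Fri evening→Ghosh.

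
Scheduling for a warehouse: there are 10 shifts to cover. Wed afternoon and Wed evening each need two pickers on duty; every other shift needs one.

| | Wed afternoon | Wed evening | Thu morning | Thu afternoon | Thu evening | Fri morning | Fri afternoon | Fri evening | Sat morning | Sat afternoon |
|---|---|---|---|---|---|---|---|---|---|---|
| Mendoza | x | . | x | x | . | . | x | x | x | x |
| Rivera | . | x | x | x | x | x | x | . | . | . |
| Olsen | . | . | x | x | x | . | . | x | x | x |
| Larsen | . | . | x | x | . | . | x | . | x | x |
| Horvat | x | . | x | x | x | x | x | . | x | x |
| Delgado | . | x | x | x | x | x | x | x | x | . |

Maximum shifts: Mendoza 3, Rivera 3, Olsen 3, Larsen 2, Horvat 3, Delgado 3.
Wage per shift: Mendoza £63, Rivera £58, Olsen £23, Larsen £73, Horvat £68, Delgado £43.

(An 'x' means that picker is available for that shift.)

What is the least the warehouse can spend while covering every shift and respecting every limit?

£566

Wed afternoon can only be covered by Mendoza and Horvat, so that assignment is forced.
Wed evening can only be covered by Rivera and Delgado, so that assignment is forced.
Picking the cheapest available picker for each shift independently would cost £456, but that ignores the shift limits.
An optimal schedule: Wed afternoon→Mendoza+Horvat, Wed evening→Delgado+Rivera, Thu morning→Rivera, Thu afternoon→Rivera, Thu evening→Olsen, Fri morning→Delgado, Fri afternoon→Delgado, Fri evening→Olsen, Sat morning→Mendoza, Sat afternoon→Olsen.
Total: 63 + 68 + 43 + 58 + 58 + 58 + 23 + 43 + 43 + 23 + 63 + 23 = £566.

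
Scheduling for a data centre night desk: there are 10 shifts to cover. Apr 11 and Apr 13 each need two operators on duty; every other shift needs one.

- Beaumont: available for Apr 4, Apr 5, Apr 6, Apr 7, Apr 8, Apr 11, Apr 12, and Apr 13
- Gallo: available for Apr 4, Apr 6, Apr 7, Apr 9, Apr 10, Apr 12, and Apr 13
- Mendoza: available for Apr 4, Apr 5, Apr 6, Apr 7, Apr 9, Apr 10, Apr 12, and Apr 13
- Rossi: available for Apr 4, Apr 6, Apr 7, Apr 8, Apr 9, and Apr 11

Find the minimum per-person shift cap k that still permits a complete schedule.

3

With 4 operators and 12 worker-slots to fill, someone must work at least ⌈12/4⌉ = 3 shifts, so k ≥ 3.
k = 3 works: Apr 4→Mendoza, Apr 5→Beaumont, Apr 6→Rossi, Apr 7→Rossi, Apr 8→Beaumont, Apr 9→Gallo, Apr 10→Gallo, Apr 11→Beaumont+Rossi, Apr 12→Mendoza, Apr 13→Gallo+Mendoza.
Loads: Beaumont 3, Gallo 3, Mendoza 3, Rossi 3 — all ≤ 3.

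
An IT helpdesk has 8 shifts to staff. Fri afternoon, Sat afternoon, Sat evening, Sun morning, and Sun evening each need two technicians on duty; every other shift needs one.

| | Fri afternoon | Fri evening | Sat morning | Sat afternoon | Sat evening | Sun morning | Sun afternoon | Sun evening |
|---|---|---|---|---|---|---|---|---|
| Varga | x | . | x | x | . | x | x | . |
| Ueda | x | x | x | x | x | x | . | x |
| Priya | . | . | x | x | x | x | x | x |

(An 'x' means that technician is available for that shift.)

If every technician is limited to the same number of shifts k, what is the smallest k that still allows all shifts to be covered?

5

With 3 technicians and 13 worker-slots to fill, someone must work at least ⌈13/3⌉ = 5 shifts, so k ≥ 5.
k = 5 works: Fri afternoon→Varga+Ueda, Fri evening→Ueda, Sat morning→Varga, Sat afternoon→Varga+Ueda, Sat evening→Ueda+Priya, Sun morning→Varga+Priya, Sun afternoon→Varga, Sun evening→Ueda+Priya.
Loads: Varga 5, Ueda 5, Priya 3 — all ≤ 5.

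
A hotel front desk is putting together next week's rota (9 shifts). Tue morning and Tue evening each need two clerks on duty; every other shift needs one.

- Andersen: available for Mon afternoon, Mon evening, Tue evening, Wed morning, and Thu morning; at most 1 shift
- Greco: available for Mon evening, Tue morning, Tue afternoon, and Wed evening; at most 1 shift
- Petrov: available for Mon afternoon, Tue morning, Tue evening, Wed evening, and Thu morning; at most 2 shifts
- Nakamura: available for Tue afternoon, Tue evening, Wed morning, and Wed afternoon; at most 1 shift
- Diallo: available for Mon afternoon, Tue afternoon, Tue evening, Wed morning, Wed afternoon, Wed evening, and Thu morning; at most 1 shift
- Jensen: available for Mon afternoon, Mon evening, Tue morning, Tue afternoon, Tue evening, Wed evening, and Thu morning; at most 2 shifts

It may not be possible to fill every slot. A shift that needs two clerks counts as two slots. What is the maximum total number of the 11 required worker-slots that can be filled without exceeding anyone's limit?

8

Total capacity across all clerks is 1+1+2+1+1+2 = 8, and 11 slots are needed, so at most 8 can be filled.
An assignment achieving 8: Mon afternoon→Petrov, Mon evening→Andersen, Tue morning→Greco+Petrov, Tue afternoon→Jensen, Wed morning→Diallo, Wed afternoon→Nakamura, Wed evening→Jensen.
Loads: Andersen 1/1, Greco 1/1, Petrov 2/2, Nakamura 1/1, Diallo 1/1, Jensen 2/2.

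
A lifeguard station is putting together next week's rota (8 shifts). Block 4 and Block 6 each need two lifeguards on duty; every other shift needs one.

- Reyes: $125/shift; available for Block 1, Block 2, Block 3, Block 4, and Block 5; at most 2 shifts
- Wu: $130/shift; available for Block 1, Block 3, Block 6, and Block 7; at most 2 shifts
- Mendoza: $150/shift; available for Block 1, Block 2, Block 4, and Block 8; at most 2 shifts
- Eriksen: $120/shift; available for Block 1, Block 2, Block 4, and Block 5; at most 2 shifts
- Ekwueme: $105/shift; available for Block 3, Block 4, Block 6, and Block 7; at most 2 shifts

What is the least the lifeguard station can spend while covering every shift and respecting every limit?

$1260

Block 6 can only be covered by Wu and Ekwueme, so that assignment is forced.
Block 8 can only be covered by Mendoza, so that assignment is forced.
Picking the cheapest available lifeguard for each shift independently would cost $1180, but that ignores the shift limits.
An optimal schedule: Block 1→Eriksen, Block 2→Reyes, Block 3→Ekwueme, Block 4→Mendoza+Eriksen, Block 5→Reyes, Block 6→Wu+Ekwueme, Block 7→Wu, Block 8→Mendoza.
Total: 120 + 125 + 105 + 150 + 120 + 125 + 130 + 105 + 130 + 150 = $1260.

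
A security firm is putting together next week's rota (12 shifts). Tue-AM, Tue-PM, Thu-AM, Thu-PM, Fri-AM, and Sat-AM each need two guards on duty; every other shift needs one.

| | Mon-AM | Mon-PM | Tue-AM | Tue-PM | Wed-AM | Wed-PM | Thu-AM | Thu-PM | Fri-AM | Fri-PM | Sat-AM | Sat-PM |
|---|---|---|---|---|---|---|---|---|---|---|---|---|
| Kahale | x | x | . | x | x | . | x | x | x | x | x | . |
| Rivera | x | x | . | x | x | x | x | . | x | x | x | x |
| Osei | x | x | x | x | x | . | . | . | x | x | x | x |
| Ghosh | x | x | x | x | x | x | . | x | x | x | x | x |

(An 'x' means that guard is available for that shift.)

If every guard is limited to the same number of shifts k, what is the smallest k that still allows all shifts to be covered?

With 4 guards and 18 worker-slots to fill, someone must work at least ⌈18/4⌉ = 5 shifts, so k ≥ 5.
k = 5 works: Mon-AM→Kahale, Mon-PM→Kahale, Tue-AM→Osei+Ghosh, Tue-PM→Rivera+Osei, Wed-AM→Kahale, Wed-PM→Rivera, Thu-AM→Kahale+Rivera, Thu-PM→Kahale+Ghosh, Fri-AM→Osei+Ghosh, Fri-PM→Rivera, Sat-AM→Osei+Ghosh, Sat-PM→Rivera.
Loads: Kahale 5, Rivera 5, Osei 4, Ghosh 4 — all ≤ 5.

5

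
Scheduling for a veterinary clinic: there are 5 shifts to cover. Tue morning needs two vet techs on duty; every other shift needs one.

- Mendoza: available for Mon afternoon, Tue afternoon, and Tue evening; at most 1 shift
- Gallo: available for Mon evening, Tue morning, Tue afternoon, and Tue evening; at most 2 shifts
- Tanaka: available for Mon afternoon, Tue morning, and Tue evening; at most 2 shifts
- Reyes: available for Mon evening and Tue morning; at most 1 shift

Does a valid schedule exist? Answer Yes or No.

Yes

One valid schedule: Mon afternoon→Mendoza, Mon evening→Gallo, Tue morning→Tanaka+Reyes, Tue afternoon→Gallo, Tue evening→Tanaka.
Loads: Mendoza 1/1, Gallo 2/2, Tanaka 2/2, Reyes 1/1 — all within limits.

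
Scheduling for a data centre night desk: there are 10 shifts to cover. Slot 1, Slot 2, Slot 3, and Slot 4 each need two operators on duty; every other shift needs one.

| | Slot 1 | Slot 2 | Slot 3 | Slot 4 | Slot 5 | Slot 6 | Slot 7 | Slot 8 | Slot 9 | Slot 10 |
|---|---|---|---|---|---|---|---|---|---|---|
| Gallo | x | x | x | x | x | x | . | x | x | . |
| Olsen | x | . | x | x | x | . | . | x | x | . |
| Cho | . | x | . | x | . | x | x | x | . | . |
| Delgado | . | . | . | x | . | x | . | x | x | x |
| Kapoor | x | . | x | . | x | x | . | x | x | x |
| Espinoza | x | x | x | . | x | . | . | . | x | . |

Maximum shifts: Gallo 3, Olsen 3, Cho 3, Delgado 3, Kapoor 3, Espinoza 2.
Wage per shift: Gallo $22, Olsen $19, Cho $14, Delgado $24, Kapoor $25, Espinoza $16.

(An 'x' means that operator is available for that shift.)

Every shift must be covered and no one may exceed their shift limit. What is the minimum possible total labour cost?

$269

Slot 7 can only be covered by Cho, so that assignment is forced.
Picking the cheapest available operator for each shift independently would cost $231, but that ignores the shift limits.
An optimal schedule: Slot 1→Olsen+Gallo, Slot 2→Cho+Espinoza, Slot 3→Olsen+Gallo, Slot 4→Gallo+Delgado, Slot 5→Espinoza, Slot 6→Cho, Slot 7→Cho, Slot 8→Olsen, Slot 9→Delgado, Slot 10→Delgado.
Total: 19 + 22 + 14 + 16 + 19 + 22 + 22 + 24 + 16 + 14 + 14 + 19 + 24 + 24 = $269.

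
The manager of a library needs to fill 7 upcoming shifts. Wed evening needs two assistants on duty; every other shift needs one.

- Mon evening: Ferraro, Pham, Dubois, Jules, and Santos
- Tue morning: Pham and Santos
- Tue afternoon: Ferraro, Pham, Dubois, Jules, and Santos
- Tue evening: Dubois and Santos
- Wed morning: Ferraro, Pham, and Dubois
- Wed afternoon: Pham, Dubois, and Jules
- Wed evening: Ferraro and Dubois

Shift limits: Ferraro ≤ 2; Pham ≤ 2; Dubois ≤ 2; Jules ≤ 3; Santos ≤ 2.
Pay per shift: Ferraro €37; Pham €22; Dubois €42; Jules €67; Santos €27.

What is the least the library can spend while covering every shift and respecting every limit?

€256

Wed evening can only be covered by Ferraro and Dubois, so that assignment is forced.
Picking the cheapest available assistant for each shift independently would cost €216, but that ignores the shift limits.
An optimal schedule: Mon evening→Santos, Tue morning→Pham, Tue afternoon→Ferraro, Tue evening→Santos, Wed morning→Pham, Wed afternoon→Dubois, Wed evening→Ferraro+Dubois.
Total: 27 + 22 + 37 + 27 + 22 + 42 + 37 + 42 = €256.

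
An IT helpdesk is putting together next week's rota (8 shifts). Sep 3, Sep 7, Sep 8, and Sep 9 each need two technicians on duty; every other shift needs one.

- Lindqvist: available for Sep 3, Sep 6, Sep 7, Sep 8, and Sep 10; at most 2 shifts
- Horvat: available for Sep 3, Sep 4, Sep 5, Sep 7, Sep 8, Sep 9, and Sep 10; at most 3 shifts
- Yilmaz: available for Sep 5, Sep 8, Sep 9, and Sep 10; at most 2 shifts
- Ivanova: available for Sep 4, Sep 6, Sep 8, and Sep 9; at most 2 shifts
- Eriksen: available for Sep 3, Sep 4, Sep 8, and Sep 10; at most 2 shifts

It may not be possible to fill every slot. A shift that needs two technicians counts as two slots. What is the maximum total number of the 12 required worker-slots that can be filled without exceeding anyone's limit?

11

Total capacity across all technicians is 2+3+2+2+2 = 11, and 12 slots are needed, so at most 11 can be filled.
An assignment achieving 11: Sep 3→Horvat+Eriksen, Sep 4→Ivanova, Sep 5→Horvat, Sep 6→Lindqvist, Sep 7→Lindqvist+Horvat, Sep 8→Eriksen, Sep 9→Yilmaz+Ivanova, Sep 10→Yilmaz.
Loads: Lindqvist 2/2, Horvat 3/3, Yilmaz 2/2, Ivanova 2/2, Eriksen 2/2.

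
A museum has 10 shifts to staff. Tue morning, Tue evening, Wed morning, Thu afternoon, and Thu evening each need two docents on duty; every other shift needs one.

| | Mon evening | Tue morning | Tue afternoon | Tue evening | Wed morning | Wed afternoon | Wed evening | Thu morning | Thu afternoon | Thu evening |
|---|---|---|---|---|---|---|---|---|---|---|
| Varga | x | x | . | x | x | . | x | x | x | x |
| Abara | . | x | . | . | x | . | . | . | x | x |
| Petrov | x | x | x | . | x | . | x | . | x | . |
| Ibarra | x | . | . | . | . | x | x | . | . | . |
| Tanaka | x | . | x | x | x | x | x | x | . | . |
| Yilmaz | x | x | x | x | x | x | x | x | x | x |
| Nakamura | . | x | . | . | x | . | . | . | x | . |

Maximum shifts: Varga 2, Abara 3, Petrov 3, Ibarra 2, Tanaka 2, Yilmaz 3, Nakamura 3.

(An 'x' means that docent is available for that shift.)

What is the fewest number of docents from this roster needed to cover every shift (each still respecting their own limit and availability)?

15 slots to fill and no one can take more than 3, so at least ⌈15/3⌉ = 5 docents are needed.
Any 5 docents together have capacity at most 3+3+3+3+2 = 14 < 15 slots, so 5 can never suffice.
Varga, Abara, Petrov, Ibarra, Tanaka, and Yilmaz alone can cover everything: Mon evening→Petrov, Tue morning→Abara+Petrov, Tue afternoon→Petrov, Tue evening→Varga+Tanaka, Wed morning→Tanaka+Yilmaz, Wed afternoon→Ibarra, Wed evening→Ibarra, Thu morning→Varga, Thu afternoon→Abara+Yilmaz, Thu evening→Abara+Yilmaz.

6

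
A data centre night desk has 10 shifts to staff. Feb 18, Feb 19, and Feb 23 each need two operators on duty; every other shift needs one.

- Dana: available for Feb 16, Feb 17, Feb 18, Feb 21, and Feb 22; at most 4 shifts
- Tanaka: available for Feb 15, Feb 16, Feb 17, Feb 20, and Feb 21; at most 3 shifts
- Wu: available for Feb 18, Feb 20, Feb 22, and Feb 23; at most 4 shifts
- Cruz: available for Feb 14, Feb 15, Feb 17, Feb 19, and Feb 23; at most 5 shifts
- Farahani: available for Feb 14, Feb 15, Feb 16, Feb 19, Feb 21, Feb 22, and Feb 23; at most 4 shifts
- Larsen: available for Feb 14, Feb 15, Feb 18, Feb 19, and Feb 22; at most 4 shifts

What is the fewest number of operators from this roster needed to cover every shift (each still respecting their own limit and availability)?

13 slots to fill and no one can take more than 5, so at least ⌈13/5⌉ = 3 operators are needed.
No set of 3 operators can cover every shift (each such set leaves at least one shift with no one available or exceeds a cap).
Dana, Wu, Cruz, and Farahani alone can cover everything: Feb 14→Cruz, Feb 15→Cruz, Feb 16→Dana, Feb 17→Dana, Feb 18→Dana+Wu, Feb 19→Cruz+Farahani, Feb 20→Wu, Feb 21→Dana, Feb 22→Wu, Feb 23→Wu+Cruz.

4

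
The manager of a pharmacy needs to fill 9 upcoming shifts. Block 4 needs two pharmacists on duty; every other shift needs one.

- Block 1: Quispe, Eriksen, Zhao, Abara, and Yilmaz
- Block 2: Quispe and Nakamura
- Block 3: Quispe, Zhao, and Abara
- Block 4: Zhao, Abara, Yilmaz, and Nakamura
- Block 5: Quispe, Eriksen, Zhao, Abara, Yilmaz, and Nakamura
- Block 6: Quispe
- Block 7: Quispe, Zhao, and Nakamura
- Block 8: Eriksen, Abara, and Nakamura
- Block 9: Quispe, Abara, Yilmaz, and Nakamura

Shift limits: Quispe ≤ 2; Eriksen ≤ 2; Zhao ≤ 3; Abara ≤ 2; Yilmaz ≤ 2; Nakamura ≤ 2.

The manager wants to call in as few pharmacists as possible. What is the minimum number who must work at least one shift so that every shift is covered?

10 slots to fill and no one can take more than 3, so at least ⌈10/3⌉ = 4 pharmacists are needed.
Any 4 pharmacists together have capacity at most 3+2+2+2 = 9 < 10 slots, so 4 can never suffice.
Quispe, Eriksen, Zhao, Abara, and Yilmaz alone can cover everything: Block 1→Eriksen, Block 2→Quispe, Block 3→Zhao, Block 4→Zhao+Abara, Block 5→Yilmaz, Block 6→Quispe, Block 7→Zhao, Block 8→Eriksen, Block 9→Abara.

5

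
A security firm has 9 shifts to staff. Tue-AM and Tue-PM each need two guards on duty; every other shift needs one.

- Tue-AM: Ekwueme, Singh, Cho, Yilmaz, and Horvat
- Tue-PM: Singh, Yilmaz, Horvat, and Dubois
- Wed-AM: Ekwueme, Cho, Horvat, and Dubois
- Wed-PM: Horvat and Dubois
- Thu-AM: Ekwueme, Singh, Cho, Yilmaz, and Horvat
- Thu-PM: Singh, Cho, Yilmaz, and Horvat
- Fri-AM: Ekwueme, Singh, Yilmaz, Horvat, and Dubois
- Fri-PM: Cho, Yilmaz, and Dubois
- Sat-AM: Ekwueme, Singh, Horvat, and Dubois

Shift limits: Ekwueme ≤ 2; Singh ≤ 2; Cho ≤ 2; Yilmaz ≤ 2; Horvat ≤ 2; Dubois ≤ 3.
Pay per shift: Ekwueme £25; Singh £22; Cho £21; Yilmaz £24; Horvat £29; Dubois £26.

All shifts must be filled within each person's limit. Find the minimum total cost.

Picking the cheapest available guard for each shift independently would cost £243, but that ignores the shift limits.
An optimal schedule: Tue-AM→Yilmaz+Ekwueme, Tue-PM→Yilmaz+Dubois, Wed-AM→Cho, Wed-PM→Dubois, Thu-AM→Ekwueme, Thu-PM→Singh, Fri-AM→Dubois, Fri-PM→Cho, Sat-AM→Singh.
Total: 24 + 25 + 24 + 26 + 21 + 26 + 25 + 22 + 26 + 21 + 22 = £262.

£262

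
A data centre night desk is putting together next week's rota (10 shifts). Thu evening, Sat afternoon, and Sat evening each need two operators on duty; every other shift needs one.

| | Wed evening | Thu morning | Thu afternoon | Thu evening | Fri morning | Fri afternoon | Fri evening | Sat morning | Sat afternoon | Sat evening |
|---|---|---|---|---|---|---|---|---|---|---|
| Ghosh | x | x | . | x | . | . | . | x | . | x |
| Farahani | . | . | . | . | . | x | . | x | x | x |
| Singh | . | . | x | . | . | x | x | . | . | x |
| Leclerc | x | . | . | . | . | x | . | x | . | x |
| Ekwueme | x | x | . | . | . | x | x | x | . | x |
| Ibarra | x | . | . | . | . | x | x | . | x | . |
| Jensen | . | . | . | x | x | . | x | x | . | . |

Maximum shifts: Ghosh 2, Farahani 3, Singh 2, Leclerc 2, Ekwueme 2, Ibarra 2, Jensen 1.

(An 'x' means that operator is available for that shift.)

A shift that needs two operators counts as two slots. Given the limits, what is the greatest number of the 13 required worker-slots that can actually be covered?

12

Total capacity across all operators is 2+3+2+2+2+2+1 = 14, and 13 slots are needed, so at most 13 can be filled.
Shifts {Thu evening, Fri morning} need 3 slots but only Ghosh and Jensen are available for them, supplying at most 2 — so at least 1 slot must go unfilled.
An assignment achieving 12: Wed evening→Leclerc, Thu morning→Ghosh, Thu afternoon→Singh, Thu evening→Ghosh, Fri morning→Jensen, Fri afternoon→Farahani, Fri evening→Singh, Sat morning→Farahani, Sat afternoon→Farahani+Ibarra, Sat evening→Leclerc+Ekwueme.
Loads: Ghosh 2/2, Farahani 3/3, Singh 2/2, Leclerc 2/2, Ekwueme 1/2, Ibarra 1/2, Jensen 1/1.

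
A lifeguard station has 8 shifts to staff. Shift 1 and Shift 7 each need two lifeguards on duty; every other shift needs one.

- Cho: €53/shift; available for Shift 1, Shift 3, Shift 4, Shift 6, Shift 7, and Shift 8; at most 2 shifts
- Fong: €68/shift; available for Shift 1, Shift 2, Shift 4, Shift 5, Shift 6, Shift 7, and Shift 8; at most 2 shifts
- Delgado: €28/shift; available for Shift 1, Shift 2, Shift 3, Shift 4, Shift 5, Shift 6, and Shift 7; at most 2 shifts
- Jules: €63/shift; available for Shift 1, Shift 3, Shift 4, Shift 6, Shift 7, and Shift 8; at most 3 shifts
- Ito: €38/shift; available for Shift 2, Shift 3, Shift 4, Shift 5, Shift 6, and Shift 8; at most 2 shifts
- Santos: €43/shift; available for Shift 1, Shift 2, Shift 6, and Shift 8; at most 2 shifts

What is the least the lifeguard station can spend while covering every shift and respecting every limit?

Picking the cheapest available lifeguard for each shift independently would cost €330, but that ignores the shift limits.
An optimal schedule: Shift 1→Cho+Jules, Shift 2→Delgado, Shift 3→Ito, Shift 4→Ito, Shift 5→Delgado, Shift 6→Santos, Shift 7→Cho+Jules, Shift 8→Santos.
Total: 53 + 63 + 28 + 38 + 38 + 28 + 43 + 53 + 63 + 43 = €450.

€450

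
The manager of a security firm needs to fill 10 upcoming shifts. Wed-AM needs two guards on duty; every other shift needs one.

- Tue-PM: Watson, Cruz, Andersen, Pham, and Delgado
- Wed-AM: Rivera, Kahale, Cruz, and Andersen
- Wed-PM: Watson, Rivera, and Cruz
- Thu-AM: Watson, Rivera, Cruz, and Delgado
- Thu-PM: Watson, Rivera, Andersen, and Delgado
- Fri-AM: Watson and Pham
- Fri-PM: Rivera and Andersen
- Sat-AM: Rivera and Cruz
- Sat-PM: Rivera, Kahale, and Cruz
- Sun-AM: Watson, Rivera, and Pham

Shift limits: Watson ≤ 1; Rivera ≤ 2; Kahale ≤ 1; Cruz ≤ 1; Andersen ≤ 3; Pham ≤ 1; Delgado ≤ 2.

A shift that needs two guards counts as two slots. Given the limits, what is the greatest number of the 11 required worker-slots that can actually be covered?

11

Total capacity across all guards is 1+2+1+1+3+1+2 = 11, and 11 slots are needed, so at most 11 can be filled.
An assignment achieving 11: Tue-PM→Delgado, Wed-AM→Cruz+Andersen, Wed-PM→Rivera, Thu-AM→Delgado, Thu-PM→Andersen, Fri-AM→Watson, Fri-PM→Andersen, Sat-AM→Rivera, Sat-PM→Kahale, Sun-AM→Pham.
Loads: Watson 1/1, Rivera 2/2, Kahale 1/1, Cruz 1/1, Andersen 3/3, Pham 1/1, Delgado 2/2.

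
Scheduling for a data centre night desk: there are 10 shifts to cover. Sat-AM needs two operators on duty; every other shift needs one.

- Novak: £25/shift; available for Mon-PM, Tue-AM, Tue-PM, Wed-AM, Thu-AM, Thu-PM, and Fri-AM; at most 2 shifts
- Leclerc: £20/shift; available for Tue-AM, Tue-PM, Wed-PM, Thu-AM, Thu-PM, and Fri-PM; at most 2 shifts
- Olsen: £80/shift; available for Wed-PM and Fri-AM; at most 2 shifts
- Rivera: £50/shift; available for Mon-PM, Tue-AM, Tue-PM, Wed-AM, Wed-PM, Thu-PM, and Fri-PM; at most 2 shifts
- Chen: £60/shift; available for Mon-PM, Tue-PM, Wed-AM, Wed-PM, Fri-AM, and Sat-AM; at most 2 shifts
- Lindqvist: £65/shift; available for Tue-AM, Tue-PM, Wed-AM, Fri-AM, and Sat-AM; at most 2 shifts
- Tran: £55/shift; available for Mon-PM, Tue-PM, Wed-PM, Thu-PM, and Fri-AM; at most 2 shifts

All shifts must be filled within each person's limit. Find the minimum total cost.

Sat-AM can only be covered by Chen and Lindqvist, so that assignment is forced.
Picking the cheapest available operator for each shift independently would cost £320, but that ignores the shift limits.
An optimal schedule: Mon-PM→Novak, Tue-AM→Novak, Tue-PM→Chen, Wed-AM→Rivera, Wed-PM→Tran, Thu-AM→Leclerc, Thu-PM→Rivera, Fri-AM→Tran, Fri-PM→Leclerc, Sat-AM→Chen+Lindqvist.
Total: 25 + 25 + 60 + 50 + 55 + 20 + 50 + 55 + 20 + 60 + 65 = £485.

£485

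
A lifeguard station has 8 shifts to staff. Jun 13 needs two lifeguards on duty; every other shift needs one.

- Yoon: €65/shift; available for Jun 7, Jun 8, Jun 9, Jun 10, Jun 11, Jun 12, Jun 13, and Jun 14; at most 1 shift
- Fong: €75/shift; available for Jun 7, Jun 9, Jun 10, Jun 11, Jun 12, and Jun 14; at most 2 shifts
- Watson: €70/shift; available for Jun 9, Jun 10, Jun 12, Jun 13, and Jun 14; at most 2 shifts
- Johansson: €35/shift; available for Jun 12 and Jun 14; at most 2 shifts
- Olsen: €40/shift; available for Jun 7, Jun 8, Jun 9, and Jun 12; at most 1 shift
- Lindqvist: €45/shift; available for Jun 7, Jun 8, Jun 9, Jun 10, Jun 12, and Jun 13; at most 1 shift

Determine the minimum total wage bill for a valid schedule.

Picking the cheapest available lifeguard for each shift independently would cost €410, but that ignores the shift limits.
An optimal schedule: Jun 7→Fong, Jun 8→Olsen, Jun 9→Watson, Jun 10→Fong, Jun 11→Yoon, Jun 12→Johansson, Jun 13→Watson+Lindqvist, Jun 14→Johansson.
Total: 75 + 40 + 70 + 75 + 65 + 35 + 70 + 45 + 35 = €510.

€510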